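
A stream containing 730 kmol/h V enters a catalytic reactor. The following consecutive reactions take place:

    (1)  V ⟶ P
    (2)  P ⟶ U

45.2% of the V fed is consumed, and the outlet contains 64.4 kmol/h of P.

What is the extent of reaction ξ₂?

Conversion of V: V consumed = 1ξ₁ = 0.452 × 730 → ξ₁ = 330 kmol/h.
P balance: n_P = 0 + 1ξ₁ − 1ξ₂ = 64.4 → ξ₂ = (1·330 − 64.4)/1 = 265.6 kmol/h.
Outlet amounts (n = n₀ + Σ ν·ξ):
  V: 730 − 1(330) = 400
  P: 0 + 1(330) − 1(265.6) = 64.4
  U: 0 + 1(265.6) = 265.6

ξ₂ = 266 kmol/h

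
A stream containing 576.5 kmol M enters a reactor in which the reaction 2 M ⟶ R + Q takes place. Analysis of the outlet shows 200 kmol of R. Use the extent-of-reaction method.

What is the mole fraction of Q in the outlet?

0.347

For R: n = n₀ + 1ξ → 200 = 0 + 1ξ, giving ξ = 200 kmol.
Outlet amounts (n = n₀ + ν ξ):
  M: 576.5 − 2(200) = 176.5
  R: 0 + 1(200) = 200
  Q: 0 + 1(200) = 200
Total out = 576.5 kmol; y_Q = 200 / 576.5 = 0.3469.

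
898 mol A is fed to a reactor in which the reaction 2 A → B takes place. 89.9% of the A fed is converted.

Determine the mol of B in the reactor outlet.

404 mol

A reacted = 0.899 × 898 = 807.3 mol; ν_A = −2, so ξ = 807.3/2 = 403.7 mol.
Outlet amounts (n = n₀ + ν ξ):
  A: 898 − 2(403.7) = 90.7
  B: 0 + 1(403.7) = 403.7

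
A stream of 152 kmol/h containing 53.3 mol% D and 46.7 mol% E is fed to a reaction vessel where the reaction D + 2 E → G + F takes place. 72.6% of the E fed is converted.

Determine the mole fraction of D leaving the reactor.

0.438

E reacted = 0.726 × 70.98 = 51.53 kmol/h; ν_E = −2, so ξ = 51.53/2 = 25.77 kmol/h.
Outlet amounts (n = n₀ + ν ξ):
  D: 81.02 − 1(25.77) = 55.25
  E: 70.98 − 2(25.77) = 19.45
  G: 0 + 1(25.77) = 25.77
  F: 0 + 1(25.77) = 25.77
Total out = 126.2 kmol/h; y_D = 55.25 / 126.2 = 0.4377.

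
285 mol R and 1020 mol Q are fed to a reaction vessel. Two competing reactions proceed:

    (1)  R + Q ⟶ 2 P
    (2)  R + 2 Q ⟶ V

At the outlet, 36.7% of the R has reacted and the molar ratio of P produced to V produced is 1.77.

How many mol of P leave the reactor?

98.2 mol

Conversion of R: R consumed = 0.367 × 285 = 104.6 mol = 1ξ₁ + 1ξ₂.
Selectivity: 2ξ₁ / (1ξ₂) = 1.77 → ξ₁ = 0.885 ξ₂.
Substitute: (1·0.885 + 1) ξ₂ = 104.6 → ξ₂ = 55.49 mol, ξ₁ = 49.11 mol.
Outlet amounts (n = n₀ + Σ ν·ξ):
  R: 285 − 1(49.11) − 1(55.49) = 180.4
  Q: 1020 − 1(49.11) − 2(55.49) = 859.9
  P: 0 + 2(49.11) = 98.21
  V: 0 + 1(55.49) = 55.49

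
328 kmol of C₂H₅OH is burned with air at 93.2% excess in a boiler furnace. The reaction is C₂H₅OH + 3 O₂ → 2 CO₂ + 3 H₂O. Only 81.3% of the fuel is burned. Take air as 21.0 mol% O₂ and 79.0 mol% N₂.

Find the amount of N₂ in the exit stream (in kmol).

Stoichiometric O₂ = 3 × 328 = 984 kmol; O₂ fed = 984 × 1.932 = 1901 kmol.
N₂ fed = 1901 × 79/21 = 7152 kmol.
Fuel reacted = 0.813 × 328 → ξ = 266.7 kmol.
Outlet (n = n₀ + ν ξ):
  C₂H₅OH: 328 − 1(266.7) = 61.34
  O₂: 1901 − 3(266.7) = 1101
  N₂: 7152 (inert)
  CO₂: 0 + 2(266.7) = 533.3
  H₂O: 0 + 3(266.7) = 800

7150 kmol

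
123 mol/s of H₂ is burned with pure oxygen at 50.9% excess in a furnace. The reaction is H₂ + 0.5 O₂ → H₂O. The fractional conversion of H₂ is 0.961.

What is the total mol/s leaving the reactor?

Stoichiometric O₂ = 0.5 × 123 = 61.5 mol/s; O₂ fed = 61.5 × 1.509 = 92.8 mol/s.
Fuel reacted = 0.961 × 123 → ξ = 118.2 mol/s.
Outlet (n = n₀ + ν ξ):
  H₂: 123 − 1(118.2) = 4.797
  O₂: 92.8 − 0.5(118.2) = 33.7
  H₂O: 0 + 1(118.2) = 118.2
Total out = 4.797 + 33.7 + 118.2 = 156.7 mol/s.

157 mol/s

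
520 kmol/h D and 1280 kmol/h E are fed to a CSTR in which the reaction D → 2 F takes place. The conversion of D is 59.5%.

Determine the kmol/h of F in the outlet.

619 kmol/h

D reacted = 0.595 × 520 = 309.4 kmol/h; ν_D = −1, so ξ = 309.4/1 = 309.4 kmol/h.
Outlet amounts (n = n₀ + ν ξ):
  D: 520 − 1(309.4) = 210.6
  F: 0 + 2(309.4) = 618.8
  E: 1280 (inert)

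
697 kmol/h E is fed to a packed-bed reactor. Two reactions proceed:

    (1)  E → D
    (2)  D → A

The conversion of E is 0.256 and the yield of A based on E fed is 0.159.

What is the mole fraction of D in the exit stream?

0.097

Conversion of E: E consumed = 1ξ₁ = 0.256 × 697 → ξ₁ = 178.4 kmol/h.
Yield of A: 1ξ₂ / 697 = 0.159 → ξ₂ = 110.8 kmol/h.
Outlet amounts (n = n₀ + Σ ν·ξ):
  E: 697 − 1(178.4) = 518.6
  D: 0 + 1(178.4) − 1(110.8) = 67.61
  A: 0 + 1(110.8) = 110.8
Total out = 697 kmol/h; y_D = 67.61 / 697 = 0.097.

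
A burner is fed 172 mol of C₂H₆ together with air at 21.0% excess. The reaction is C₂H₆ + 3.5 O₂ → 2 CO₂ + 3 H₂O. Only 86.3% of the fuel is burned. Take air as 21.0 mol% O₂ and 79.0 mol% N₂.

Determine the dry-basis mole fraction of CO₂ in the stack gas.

Stoichiometric O₂ = 3.5 × 172 = 602 mol; O₂ fed = 602 × 1.210 = 728.4 mol.
N₂ fed = 728.4 × 79/21 = 2740 mol.
Fuel reacted = 0.863 × 172 → ξ = 148.4 mol.
Outlet (n = n₀ + ν ξ):
  C₂H₆: 172 − 1(148.4) = 23.56
  O₂: 728.4 − 3.5(148.4) = 208.9
  N₂: 2740 (inert)
  CO₂: 0 + 2(148.4) = 296.9
  H₂O: 0 + 3(148.4) = 445.3
Dry total = 3270 mol; y_CO₂ (dry) = 296.9 / 3270 = 0.0908.

0.0908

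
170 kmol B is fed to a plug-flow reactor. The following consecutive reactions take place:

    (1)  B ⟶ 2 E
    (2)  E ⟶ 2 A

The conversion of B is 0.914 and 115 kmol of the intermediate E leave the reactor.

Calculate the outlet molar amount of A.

Conversion of B: B consumed = 1ξ₁ = 0.914 × 170 → ξ₁ = 155.4 kmol.
E balance: n_E = 0 + 2ξ₁ − 1ξ₂ = 115 → ξ₂ = (2·155.4 − 115)/1 = 195.8 kmol.
Outlet amounts (n = n₀ + Σ ν·ξ):
  B: 170 − 1(155.4) = 14.62
  E: 0 + 2(155.4) − 1(195.8) = 115
  A: 0 + 2(195.8) = 391.5

392 kmol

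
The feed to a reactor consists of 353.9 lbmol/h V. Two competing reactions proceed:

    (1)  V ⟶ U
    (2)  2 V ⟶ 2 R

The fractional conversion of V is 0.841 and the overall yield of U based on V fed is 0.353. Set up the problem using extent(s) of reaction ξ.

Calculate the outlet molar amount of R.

Yield of U: 1ξ₁ / 353.9 = 0.353 → ξ₁ = 124.9 lbmol/h.
Conversion of V: 1ξ₁ + 2ξ₂ = 0.841 × 353.9 = 297.6 → ξ₂ = 86.35 lbmol/h.
Outlet amounts (n = n₀ + Σ ν·ξ):
  V: 353.9 − 1(124.9) − 2(86.35) = 56.27
  U: 0 + 1(124.9) = 124.9
  R: 0 + 2(86.35) = 172.7

173 lbmol/h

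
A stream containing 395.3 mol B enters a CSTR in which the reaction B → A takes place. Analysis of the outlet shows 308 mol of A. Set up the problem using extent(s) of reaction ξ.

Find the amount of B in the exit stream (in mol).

87.3 mol

For A: n = n₀ + 1ξ → 308 = 0 + 1ξ, giving ξ = 308 mol.
Outlet amounts (n = n₀ + ν ξ):
  B: 395.3 − 1(308) = 87.3
  A: 0 + 1(308) = 308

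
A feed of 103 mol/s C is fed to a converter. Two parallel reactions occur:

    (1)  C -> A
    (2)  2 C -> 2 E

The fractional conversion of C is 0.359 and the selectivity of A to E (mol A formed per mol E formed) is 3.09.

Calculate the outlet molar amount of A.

27.9 mol/s

Conversion of C: C consumed = 0.359 × 103 = 36.98 mol/s = 1ξ₁ + 2ξ₂.
Selectivity: 1ξ₁ / (2ξ₂) = 3.09 → ξ₁ = 6.18 ξ₂.
Substitute: (1·6.18 + 2) ξ₂ = 36.98 → ξ₂ = 4.52 mol/s, ξ₁ = 27.94 mol/s.
Outlet amounts (n = n₀ + Σ ν·ξ):
  C: 103 − 1(27.94) − 2(4.52) = 66.02
  A: 0 + 1(27.94) = 27.94
  E: 0 + 2(4.52) = 9.041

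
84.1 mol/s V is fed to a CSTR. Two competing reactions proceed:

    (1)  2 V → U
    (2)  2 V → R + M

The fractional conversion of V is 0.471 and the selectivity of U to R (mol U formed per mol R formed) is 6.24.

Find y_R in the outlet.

Conversion of V: V consumed = 0.471 × 84.1 = 39.61 mol/s = 2ξ₁ + 2ξ₂.
Selectivity: 1ξ₁ / (1ξ₂) = 6.24 → ξ₁ = 6.24 ξ₂.
Substitute: (2·6.24 + 2) ξ₂ = 39.61 → ξ₂ = 2.736 mol/s, ξ₁ = 17.07 mol/s.
Outlet amounts (n = n₀ + Σ ν·ξ):
  V: 84.1 − 2(17.07) − 2(2.736) = 44.49
  U: 0 + 1(17.07) = 17.07
  R: 0 + 1(2.736) = 2.736
  M: 0 + 1(2.736) = 2.736
Total out = 67.03 mol/s; y_R = 2.736 / 67.03 = 0.04081.

0.0408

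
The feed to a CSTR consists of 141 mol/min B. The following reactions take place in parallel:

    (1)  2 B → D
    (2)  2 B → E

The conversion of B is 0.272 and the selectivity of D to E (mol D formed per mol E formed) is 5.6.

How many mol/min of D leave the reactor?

16.3 mol/min

Conversion of B: B consumed = 0.272 × 141 = 38.35 mol/min = 2ξ₁ + 2ξ₂.
Selectivity: 1ξ₁ / (1ξ₂) = 5.6 → ξ₁ = 5.6 ξ₂.
Substitute: (2·5.6 + 2) ξ₂ = 38.35 → ξ₂ = 2.905 mol/min, ξ₁ = 16.27 mol/min.
Outlet amounts (n = n₀ + Σ ν·ξ):
  B: 141 − 2(16.27) − 2(2.905) = 102.6
  D: 0 + 1(16.27) = 16.27
  E: 0 + 1(2.905) = 2.905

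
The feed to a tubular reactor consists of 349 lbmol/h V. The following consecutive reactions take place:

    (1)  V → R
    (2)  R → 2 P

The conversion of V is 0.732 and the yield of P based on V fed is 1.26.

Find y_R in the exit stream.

0.0626

Conversion of V: V consumed = 1ξ₁ = 0.732 × 349 → ξ₁ = 255.5 lbmol/h.
Yield of P: 2ξ₂ / 349 = 1.26 → ξ₂ = 219.9 lbmol/h.
Outlet amounts (n = n₀ + Σ ν·ξ):
  V: 349 − 1(255.5) = 93.53
  R: 0 + 1(255.5) − 1(219.9) = 35.6
  P: 0 + 2(219.9) = 439.7
Total out = 568.9 lbmol/h; y_R = 35.6 / 568.9 = 0.06258.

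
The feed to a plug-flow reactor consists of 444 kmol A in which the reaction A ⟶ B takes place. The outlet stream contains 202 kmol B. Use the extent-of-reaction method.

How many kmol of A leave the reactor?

For B: n = n₀ + 1ξ → 202 = 0 + 1ξ, giving ξ = 202 kmol.
Outlet amounts (n = n₀ + ν ξ):
  A: 444 − 1(202) = 242
  B: 0 + 1(202) = 202

242 kmol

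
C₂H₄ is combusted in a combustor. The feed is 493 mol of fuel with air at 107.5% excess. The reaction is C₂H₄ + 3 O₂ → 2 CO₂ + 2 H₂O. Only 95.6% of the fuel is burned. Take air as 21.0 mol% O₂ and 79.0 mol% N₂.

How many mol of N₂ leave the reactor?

Stoichiometric O₂ = 3 × 493 = 1479 mol; O₂ fed = 1479 × 2.075 = 3069 mol.
N₂ fed = 3069 × 79/21 = 11550 mol.
Fuel reacted = 0.956 × 493 → ξ = 471.3 mol.
Outlet (n = n₀ + ν ξ):
  C₂H₄: 493 − 1(471.3) = 21.69
  O₂: 3069 − 3(471.3) = 1655
  N₂: 11550 (inert)
  CO₂: 0 + 2(471.3) = 942.6
  H₂O: 0 + 2(471.3) = 942.6

11500 mol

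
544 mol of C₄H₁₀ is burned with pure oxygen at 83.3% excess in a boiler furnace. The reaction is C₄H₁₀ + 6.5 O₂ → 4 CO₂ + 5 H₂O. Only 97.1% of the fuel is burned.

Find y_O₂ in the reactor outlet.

Stoichiometric O₂ = 6.5 × 544 = 3536 mol; O₂ fed = 3536 × 1.833 = 6481 mol.
Fuel reacted = 0.971 × 544 → ξ = 528.2 mol.
Outlet (n = n₀ + ν ξ):
  C₄H₁₀: 544 − 1(528.2) = 15.78
  O₂: 6481 − 6.5(528.2) = 3048
  CO₂: 0 + 4(528.2) = 2113
  H₂O: 0 + 5(528.2) = 2641
Total out = 7818 mol; y_O₂ = 3048 / 7818 = 0.3899.

0.39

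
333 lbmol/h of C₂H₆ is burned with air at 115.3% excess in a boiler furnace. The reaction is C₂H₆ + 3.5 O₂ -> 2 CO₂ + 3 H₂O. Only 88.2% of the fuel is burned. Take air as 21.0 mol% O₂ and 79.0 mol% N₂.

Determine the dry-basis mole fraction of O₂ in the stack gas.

Stoichiometric O₂ = 3.5 × 333 = 1166 lbmol/h; O₂ fed = 1166 × 2.153 = 2509 lbmol/h.
N₂ fed = 2509 × 79/21 = 9440 lbmol/h.
Fuel reacted = 0.882 × 333 → ξ = 293.7 lbmol/h.
Outlet (n = n₀ + ν ξ):
  C₂H₆: 333 − 1(293.7) = 39.29
  O₂: 2509 − 3.5(293.7) = 1481
  N₂: 9440 (inert)
  CO₂: 0 + 2(293.7) = 587.4
  H₂O: 0 + 3(293.7) = 881.1
Dry total = 11550 lbmol/h; y_O₂ (dry) = 1481 / 11550 = 0.1283.

0.128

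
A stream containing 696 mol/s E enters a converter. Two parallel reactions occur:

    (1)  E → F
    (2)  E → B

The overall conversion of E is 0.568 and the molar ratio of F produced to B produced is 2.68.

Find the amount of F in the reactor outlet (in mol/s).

Conversion of E: E consumed = 0.568 × 696 = 395.3 mol/s = 1ξ₁ + 1ξ₂.
Selectivity: 1ξ₁ / (1ξ₂) = 2.68 → ξ₁ = 2.68 ξ₂.
Substitute: (1·2.68 + 1) ξ₂ = 395.3 → ξ₂ = 107.4 mol/s, ξ₁ = 287.9 mol/s.
Outlet amounts (n = n₀ + Σ ν·ξ):
  E: 696 − 1(287.9) − 1(107.4) = 300.7
  F: 0 + 1(287.9) = 287.9
  B: 0 + 1(107.4) = 107.4

288 mol/s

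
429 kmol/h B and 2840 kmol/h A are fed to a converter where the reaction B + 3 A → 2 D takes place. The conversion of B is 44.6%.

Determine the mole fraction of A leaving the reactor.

0.785

B reacted = 0.446 × 429 = 191.3 kmol/h; ν_B = −1, so ξ = 191.3/1 = 191.3 kmol/h.
Outlet amounts (n = n₀ + ν ξ):
  B: 429 − 1(191.3) = 237.7
  A: 2840 − 3(191.3) = 2266
  D: 0 + 2(191.3) = 382.7
Total out = 2886 kmol/h; y_A = 2266 / 2886 = 0.7851.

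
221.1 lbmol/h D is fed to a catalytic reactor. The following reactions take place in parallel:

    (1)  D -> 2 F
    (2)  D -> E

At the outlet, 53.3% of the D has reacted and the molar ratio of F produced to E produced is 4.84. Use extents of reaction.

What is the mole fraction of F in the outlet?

Conversion of D: D consumed = 0.533 × 221.1 = 117.8 lbmol/h = 1ξ₁ + 1ξ₂.
Selectivity: 2ξ₁ / (1ξ₂) = 4.84 → ξ₁ = 2.42 ξ₂.
Substitute: (1·2.42 + 1) ξ₂ = 117.8 → ξ₂ = 34.46 lbmol/h, ξ₁ = 83.39 lbmol/h.
Outlet amounts (n = n₀ + Σ ν·ξ):
  D: 221.1 − 1(83.39) − 1(34.46) = 103.3
  F: 0 + 2(83.39) = 166.8
  E: 0 + 1(34.46) = 34.46
Total out = 304.5 lbmol/h; y_F = 166.8 / 304.5 = 0.5477.

0.548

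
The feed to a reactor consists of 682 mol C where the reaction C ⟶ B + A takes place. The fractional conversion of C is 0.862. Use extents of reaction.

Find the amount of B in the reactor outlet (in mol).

588 mol

C reacted = 0.862 × 682 = 587.9 mol; ν_C = −1, so ξ = 587.9/1 = 587.9 mol.
Outlet amounts (n = n₀ + ν ξ):
  C: 682 − 1(587.9) = 94.12
  B: 0 + 1(587.9) = 587.9
  A: 0 + 1(587.9) = 587.9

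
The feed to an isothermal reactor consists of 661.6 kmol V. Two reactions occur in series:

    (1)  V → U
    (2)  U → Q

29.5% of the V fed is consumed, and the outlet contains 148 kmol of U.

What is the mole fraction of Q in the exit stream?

Conversion of V: V consumed = 1ξ₁ = 0.295 × 661.6 → ξ₁ = 195.2 kmol.
U balance: n_U = 0 + 1ξ₁ − 1ξ₂ = 148 → ξ₂ = (1·195.2 − 148)/1 = 47.17 kmol.
Outlet amounts (n = n₀ + Σ ν·ξ):
  V: 661.6 − 1(195.2) = 466.4
  U: 0 + 1(195.2) − 1(47.17) = 148
  Q: 0 + 1(47.17) = 47.17
Total out = 661.6 kmol; y_Q = 47.17 / 661.6 = 0.0713.

0.0713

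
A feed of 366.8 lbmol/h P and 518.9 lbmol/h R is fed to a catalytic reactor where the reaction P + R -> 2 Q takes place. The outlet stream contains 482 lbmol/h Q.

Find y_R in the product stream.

0.314

For Q: n = n₀ + 2ξ → 482 = 0 + 2ξ, giving ξ = 241 lbmol/h.
Outlet amounts (n = n₀ + ν ξ):
  P: 366.8 − 1(241) = 125.8
  R: 518.9 − 1(241) = 277.9
  Q: 0 + 2(241) = 482
Total out = 885.7 lbmol/h; y_R = 277.9 / 885.7 = 0.3138.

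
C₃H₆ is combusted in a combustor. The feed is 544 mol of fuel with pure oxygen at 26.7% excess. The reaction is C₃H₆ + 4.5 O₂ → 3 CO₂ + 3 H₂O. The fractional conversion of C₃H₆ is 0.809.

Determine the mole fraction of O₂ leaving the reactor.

0.29

Stoichiometric O₂ = 4.5 × 544 = 2448 mol; O₂ fed = 2448 × 1.267 = 3102 mol.
Fuel reacted = 0.809 × 544 → ξ = 440.1 mol.
Outlet (n = n₀ + ν ξ):
  C₃H₆: 544 − 1(440.1) = 103.9
  O₂: 3102 − 4.5(440.1) = 1121
  CO₂: 0 + 3(440.1) = 1320
  H₂O: 0 + 3(440.1) = 1320
Total out = 3866 mol; y_O₂ = 1121 / 3866 = 0.29.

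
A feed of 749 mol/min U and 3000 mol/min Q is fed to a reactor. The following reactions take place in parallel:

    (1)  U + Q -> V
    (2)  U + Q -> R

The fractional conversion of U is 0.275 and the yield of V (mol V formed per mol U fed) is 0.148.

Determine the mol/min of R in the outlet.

Yield of V: 1ξ₁ / 749 = 0.148 → ξ₁ = 110.9 mol/min.
Conversion of U: 1ξ₁ + 1ξ₂ = 0.275 × 749 = 206 → ξ₂ = 95.12 mol/min.
Outlet amounts (n = n₀ + Σ ν·ξ):
  U: 749 − 1(110.9) − 1(95.12) = 543
  Q: 3000 − 1(110.9) − 1(95.12) = 2794
  V: 0 + 1(110.9) = 110.9
  R: 0 + 1(95.12) = 95.12

95.1 mol/min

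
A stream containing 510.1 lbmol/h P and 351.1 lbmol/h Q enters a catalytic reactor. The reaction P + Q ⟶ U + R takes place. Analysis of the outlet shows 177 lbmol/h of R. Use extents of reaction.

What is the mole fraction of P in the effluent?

0.387

For R: n = n₀ + 1ξ → 177 = 0 + 1ξ, giving ξ = 177 lbmol/h.
Outlet amounts (n = n₀ + ν ξ):
  P: 510.1 − 1(177) = 333.1
  Q: 351.1 − 1(177) = 174.1
  U: 0 + 1(177) = 177
  R: 0 + 1(177) = 177
Total out = 861.2 lbmol/h; y_P = 333.1 / 861.2 = 0.3868.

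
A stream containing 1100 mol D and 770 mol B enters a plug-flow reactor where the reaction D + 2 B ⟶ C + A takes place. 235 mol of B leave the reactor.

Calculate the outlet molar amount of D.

For B: n = n₀ − 2ξ → 235 = 770 − 2ξ, giving ξ = 267.5 mol.
Outlet amounts (n = n₀ + ν ξ):
  D: 1100 − 1(267.5) = 832.5
  B: 770 − 2(267.5) = 235
  C: 0 + 1(267.5) = 267.5
  A: 0 + 1(267.5) = 267.5

832 mol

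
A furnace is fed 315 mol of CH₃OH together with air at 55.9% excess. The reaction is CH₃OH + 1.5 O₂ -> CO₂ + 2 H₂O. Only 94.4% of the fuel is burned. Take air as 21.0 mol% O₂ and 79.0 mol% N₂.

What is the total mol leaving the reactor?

Stoichiometric O₂ = 1.5 × 315 = 472.5 mol; O₂ fed = 472.5 × 1.559 = 736.6 mol.
N₂ fed = 736.6 × 79/21 = 2771 mol.
Fuel reacted = 0.944 × 315 → ξ = 297.4 mol.
Outlet (n = n₀ + ν ξ):
  CH₃OH: 315 − 1(297.4) = 17.64
  O₂: 736.6 − 1.5(297.4) = 290.6
  N₂: 2771 (inert)
  CO₂: 0 + 1(297.4) = 297.4
  H₂O: 0 + 2(297.4) = 594.7
Total out = 17.64 + 290.6 + 2771 + 297.4 + 594.7 = 3971 mol.

3970 mol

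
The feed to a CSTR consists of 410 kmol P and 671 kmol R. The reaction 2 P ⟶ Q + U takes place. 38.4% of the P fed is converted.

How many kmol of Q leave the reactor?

78.7 kmol

P reacted = 0.384 × 410 = 157.4 kmol; ν_P = −2, so ξ = 157.4/2 = 78.72 kmol.
Outlet amounts (n = n₀ + ν ξ):
  P: 410 − 2(78.72) = 252.6
  Q: 0 + 1(78.72) = 78.72
  U: 0 + 1(78.72) = 78.72
  R: 671 (inert)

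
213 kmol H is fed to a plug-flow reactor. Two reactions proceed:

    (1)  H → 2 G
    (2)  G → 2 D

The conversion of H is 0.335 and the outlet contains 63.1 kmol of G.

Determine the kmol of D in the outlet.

Conversion of H: H consumed = 1ξ₁ = 0.335 × 213 → ξ₁ = 71.36 kmol.
G balance: n_G = 0 + 2ξ₁ − 1ξ₂ = 63.1 → ξ₂ = (2·71.36 − 63.1)/1 = 79.61 kmol.
Outlet amounts (n = n₀ + Σ ν·ξ):
  H: 213 − 1(71.36) = 141.6
  G: 0 + 2(71.36) − 1(79.61) = 63.1
  D: 0 + 2(79.61) = 159.2

159 kmol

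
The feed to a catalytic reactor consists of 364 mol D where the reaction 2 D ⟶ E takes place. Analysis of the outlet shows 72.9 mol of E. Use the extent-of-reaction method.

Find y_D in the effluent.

For E: n = n₀ + 1ξ → 72.9 = 0 + 1ξ, giving ξ = 72.9 mol.
Outlet amounts (n = n₀ + ν ξ):
  D: 364 − 2(72.9) = 218.2
  E: 0 + 1(72.9) = 72.9
Total out = 291.1 mol; y_D = 218.2 / 291.1 = 0.7496.

0.75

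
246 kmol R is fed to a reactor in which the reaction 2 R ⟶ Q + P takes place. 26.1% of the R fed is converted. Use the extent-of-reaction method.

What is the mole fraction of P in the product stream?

0.131

R reacted = 0.261 × 246 = 64.21 kmol; ν_R = −2, so ξ = 64.21/2 = 32.1 kmol.
Outlet amounts (n = n₀ + ν ξ):
  R: 246 − 2(32.1) = 181.8
  Q: 0 + 1(32.1) = 32.1
  P: 0 + 1(32.1) = 32.1
Total out = 246 kmol; y_P = 32.1 / 246 = 0.1305.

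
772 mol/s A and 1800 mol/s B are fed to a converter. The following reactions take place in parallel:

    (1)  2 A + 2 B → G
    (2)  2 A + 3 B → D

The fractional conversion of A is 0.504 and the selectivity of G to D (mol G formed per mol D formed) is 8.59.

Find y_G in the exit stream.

Conversion of A: A consumed = 0.504 × 772 = 389.1 mol/s = 2ξ₁ + 2ξ₂.
Selectivity: 1ξ₁ / (1ξ₂) = 8.59 → ξ₁ = 8.59 ξ₂.
Substitute: (2·8.59 + 2) ξ₂ = 389.1 → ξ₂ = 20.29 mol/s, ξ₁ = 174.3 mol/s.
Outlet amounts (n = n₀ + Σ ν·ξ):
  A: 772 − 2(174.3) − 2(20.29) = 382.9
  B: 1800 − 2(174.3) − 3(20.29) = 1391
  G: 0 + 1(174.3) = 174.3
  D: 0 + 1(20.29) = 20.29
Total out = 1968 mol/s; y_G = 174.3 / 1968 = 0.08854.

0.0885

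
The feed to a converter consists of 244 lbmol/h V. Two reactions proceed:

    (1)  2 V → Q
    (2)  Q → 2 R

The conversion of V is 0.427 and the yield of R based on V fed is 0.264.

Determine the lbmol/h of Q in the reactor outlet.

Conversion of V: V consumed = 2ξ₁ = 0.427 × 244 → ξ₁ = 52.09 lbmol/h.
Yield of R: 2ξ₂ / 244 = 0.264 → ξ₂ = 32.21 lbmol/h.
Outlet amounts (n = n₀ + Σ ν·ξ):
  V: 244 − 2(52.09) = 139.8
  Q: 0 + 1(52.09) − 1(32.21) = 19.89
  R: 0 + 2(32.21) = 64.42

19.9 lbmol/h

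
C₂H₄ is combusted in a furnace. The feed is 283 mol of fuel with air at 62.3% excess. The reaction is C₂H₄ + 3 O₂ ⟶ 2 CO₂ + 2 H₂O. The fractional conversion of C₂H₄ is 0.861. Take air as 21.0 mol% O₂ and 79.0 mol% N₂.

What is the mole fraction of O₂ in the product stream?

Stoichiometric O₂ = 3 × 283 = 849 mol; O₂ fed = 849 × 1.623 = 1378 mol.
N₂ fed = 1378 × 79/21 = 5184 mol.
Fuel reacted = 0.861 × 283 → ξ = 243.7 mol.
Outlet (n = n₀ + ν ξ):
  C₂H₄: 283 − 1(243.7) = 39.34
  O₂: 1378 − 3(243.7) = 646.9
  N₂: 5184 (inert)
  CO₂: 0 + 2(243.7) = 487.3
  H₂O: 0 + 2(243.7) = 487.3
Total out = 6845 mol; y_O₂ = 646.9 / 6845 = 0.09452.

0.0945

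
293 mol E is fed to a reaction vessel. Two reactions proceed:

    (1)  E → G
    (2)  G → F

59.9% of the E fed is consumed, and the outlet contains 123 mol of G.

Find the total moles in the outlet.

293 mol

Conversion of E: E consumed = 1ξ₁ = 0.599 × 293 → ξ₁ = 175.5 mol.
G balance: n_G = 0 + 1ξ₁ − 1ξ₂ = 123 → ξ₂ = (1·175.5 − 123)/1 = 52.51 mol.
Outlet amounts (n = n₀ + Σ ν·ξ):
  E: 293 − 1(175.5) = 117.5
  G: 0 + 1(175.5) − 1(52.51) = 123
  F: 0 + 1(52.51) = 52.51
Total out = 117.5 + 123 + 52.51 = 293 mol.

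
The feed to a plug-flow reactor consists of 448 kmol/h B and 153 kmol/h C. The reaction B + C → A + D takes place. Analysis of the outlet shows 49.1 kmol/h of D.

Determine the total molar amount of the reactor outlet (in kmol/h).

601 kmol/h

For D: n = n₀ + 1ξ → 49.1 = 0 + 1ξ, giving ξ = 49.1 kmol/h.
Outlet amounts (n = n₀ + ν ξ):
  B: 448 − 1(49.1) = 398.9
  C: 153 − 1(49.1) = 103.9
  A: 0 + 1(49.1) = 49.1
  D: 0 + 1(49.1) = 49.1
Total out = 398.9 + 103.9 + 49.1 + 49.1 = 601 kmol/h.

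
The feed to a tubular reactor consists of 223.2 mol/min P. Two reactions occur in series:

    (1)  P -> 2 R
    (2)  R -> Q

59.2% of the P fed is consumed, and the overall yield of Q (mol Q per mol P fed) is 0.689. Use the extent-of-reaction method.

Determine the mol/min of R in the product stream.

Conversion of P: P consumed = 1ξ₁ = 0.592 × 223.2 → ξ₁ = 132.1 mol/min.
Yield of Q: 1ξ₂ / 223.2 = 0.689 → ξ₂ = 153.8 mol/min.
Outlet amounts (n = n₀ + Σ ν·ξ):
  P: 223.2 − 1(132.1) = 91.07
  R: 0 + 2(132.1) − 1(153.8) = 110.5
  Q: 0 + 1(153.8) = 153.8

110 mol/min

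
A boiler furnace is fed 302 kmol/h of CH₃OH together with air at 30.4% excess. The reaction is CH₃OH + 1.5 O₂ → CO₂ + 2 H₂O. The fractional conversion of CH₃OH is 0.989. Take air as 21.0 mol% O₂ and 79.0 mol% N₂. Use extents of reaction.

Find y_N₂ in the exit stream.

Stoichiometric O₂ = 1.5 × 302 = 453 kmol/h; O₂ fed = 453 × 1.304 = 590.7 kmol/h.
N₂ fed = 590.7 × 79/21 = 2222 kmol/h.
Fuel reacted = 0.989 × 302 → ξ = 298.7 kmol/h.
Outlet (n = n₀ + ν ξ):
  CH₃OH: 302 − 1(298.7) = 3.322
  O₂: 590.7 − 1.5(298.7) = 142.7
  N₂: 2222 (inert)
  CO₂: 0 + 1(298.7) = 298.7
  H₂O: 0 + 2(298.7) = 597.4
Total out = 3264 kmol/h; y_N₂ = 2222 / 3264 = 0.6808.

0.681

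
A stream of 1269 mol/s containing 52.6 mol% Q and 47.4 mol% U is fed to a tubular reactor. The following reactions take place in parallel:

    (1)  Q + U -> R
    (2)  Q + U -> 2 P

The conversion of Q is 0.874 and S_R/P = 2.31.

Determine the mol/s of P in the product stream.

208 mol/s

Conversion of Q: Q consumed = 0.874 × 667.5 = 583.4 mol/s = 1ξ₁ + 1ξ₂.
Selectivity: 1ξ₁ / (2ξ₂) = 2.31 → ξ₁ = 4.62 ξ₂.
Substitute: (1·4.62 + 1) ξ₂ = 583.4 → ξ₂ = 103.8 mol/s, ξ₁ = 479.6 mol/s.
Outlet amounts (n = n₀ + Σ ν·ξ):
  Q: 667.5 − 1(479.6) − 1(103.8) = 84.1
  U: 601.5 − 1(479.6) − 1(103.8) = 18.12
  R: 0 + 1(479.6) = 479.6
  P: 0 + 2(103.8) = 207.6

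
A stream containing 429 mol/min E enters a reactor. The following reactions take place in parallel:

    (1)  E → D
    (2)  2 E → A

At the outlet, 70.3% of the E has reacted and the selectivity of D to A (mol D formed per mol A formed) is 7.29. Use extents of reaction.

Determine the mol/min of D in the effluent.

Conversion of E: E consumed = 0.703 × 429 = 301.6 mol/min = 1ξ₁ + 2ξ₂.
Selectivity: 1ξ₁ / (1ξ₂) = 7.29 → ξ₁ = 7.29 ξ₂.
Substitute: (1·7.29 + 2) ξ₂ = 301.6 → ξ₂ = 32.46 mol/min, ξ₁ = 236.7 mol/min.
Outlet amounts (n = n₀ + Σ ν·ξ):
  E: 429 − 1(236.7) − 2(32.46) = 127.4
  D: 0 + 1(236.7) = 236.7
  A: 0 + 1(32.46) = 32.46

237 mol/min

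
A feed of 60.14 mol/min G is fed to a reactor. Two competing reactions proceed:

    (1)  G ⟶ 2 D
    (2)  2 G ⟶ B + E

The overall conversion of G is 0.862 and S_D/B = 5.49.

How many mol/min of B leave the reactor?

Conversion of G: G consumed = 0.862 × 60.14 = 51.84 mol/min = 1ξ₁ + 2ξ₂.
Selectivity: 2ξ₁ / (1ξ₂) = 5.49 → ξ₁ = 2.745 ξ₂.
Substitute: (1·2.745 + 2) ξ₂ = 51.84 → ξ₂ = 10.93 mol/min, ξ₁ = 29.99 mol/min.
Outlet amounts (n = n₀ + Σ ν·ξ):
  G: 60.14 − 1(29.99) − 2(10.93) = 8.299
  D: 0 + 2(29.99) = 59.98
  B: 0 + 1(10.93) = 10.93
  E: 0 + 1(10.93) = 10.93

10.9 mol/min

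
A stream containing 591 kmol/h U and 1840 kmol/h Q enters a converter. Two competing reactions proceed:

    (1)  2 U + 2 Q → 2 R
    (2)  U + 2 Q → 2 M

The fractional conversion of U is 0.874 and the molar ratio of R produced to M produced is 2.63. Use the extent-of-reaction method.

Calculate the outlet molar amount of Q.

1240 kmol/h

Conversion of U: U consumed = 0.874 × 591 = 516.5 kmol/h = 2ξ₁ + 1ξ₂.
Selectivity: 2ξ₁ / (2ξ₂) = 2.63 → ξ₁ = 2.63 ξ₂.
Substitute: (2·2.63 + 1) ξ₂ = 516.5 → ξ₂ = 82.51 kmol/h, ξ₁ = 217 kmol/h.
Outlet amounts (n = n₀ + Σ ν·ξ):
  U: 591 − 2(217) − 1(82.51) = 74.47
  Q: 1840 − 2(217) − 2(82.51) = 1241
  R: 0 + 2(217) = 434
  M: 0 + 2(82.51) = 165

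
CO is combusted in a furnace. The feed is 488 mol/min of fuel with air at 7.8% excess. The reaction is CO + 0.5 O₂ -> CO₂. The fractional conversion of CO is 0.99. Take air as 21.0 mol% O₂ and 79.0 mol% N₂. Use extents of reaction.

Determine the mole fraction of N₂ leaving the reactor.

Stoichiometric O₂ = 0.5 × 488 = 244 mol/min; O₂ fed = 244 × 1.078 = 263 mol/min.
N₂ fed = 263 × 79/21 = 989.5 mol/min.
Fuel reacted = 0.99 × 488 → ξ = 483.1 mol/min.
Outlet (n = n₀ + ν ξ):
  CO: 488 − 1(483.1) = 4.88
  O₂: 263 − 0.5(483.1) = 21.47
  N₂: 989.5 (inert)
  CO₂: 0 + 1(483.1) = 483.1
Total out = 1499 mol/min; y_N₂ = 989.5 / 1499 = 0.6601.

0.66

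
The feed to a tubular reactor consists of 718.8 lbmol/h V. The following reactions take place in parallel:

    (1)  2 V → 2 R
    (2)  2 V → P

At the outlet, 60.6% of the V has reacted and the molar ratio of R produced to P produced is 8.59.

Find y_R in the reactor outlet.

Conversion of V: V consumed = 0.606 × 718.8 = 435.6 lbmol/h = 2ξ₁ + 2ξ₂.
Selectivity: 2ξ₁ / (1ξ₂) = 8.59 → ξ₁ = 4.295 ξ₂.
Substitute: (2·4.295 + 2) ξ₂ = 435.6 → ξ₂ = 41.13 lbmol/h, ξ₁ = 176.7 lbmol/h.
Outlet amounts (n = n₀ + Σ ν·ξ):
  V: 718.8 − 2(176.7) − 2(41.13) = 283.2
  R: 0 + 2(176.7) = 353.3
  P: 0 + 1(41.13) = 41.13
Total out = 677.7 lbmol/h; y_R = 353.3 / 677.7 = 0.5214.

0.521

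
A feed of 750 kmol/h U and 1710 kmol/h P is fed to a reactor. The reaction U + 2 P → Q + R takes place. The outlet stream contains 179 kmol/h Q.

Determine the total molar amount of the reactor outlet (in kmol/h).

2280 kmol/h

For Q: n = n₀ + 1ξ → 179 = 0 + 1ξ, giving ξ = 179 kmol/h.
Outlet amounts (n = n₀ + ν ξ):
  U: 750 − 1(179) = 571
  P: 1710 − 2(179) = 1352
  Q: 0 + 1(179) = 179
  R: 0 + 1(179) = 179
Total out = 571 + 1352 + 179 + 179 = 2281 kmol/h.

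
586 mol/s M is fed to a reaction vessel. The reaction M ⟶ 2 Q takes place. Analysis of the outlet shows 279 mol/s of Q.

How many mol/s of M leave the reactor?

446 mol/s

For Q: n = n₀ + 2ξ → 279 = 0 + 2ξ, giving ξ = 139.5 mol/s.
Outlet amounts (n = n₀ + ν ξ):
  M: 586 − 1(139.5) = 446.5
  Q: 0 + 2(139.5) = 279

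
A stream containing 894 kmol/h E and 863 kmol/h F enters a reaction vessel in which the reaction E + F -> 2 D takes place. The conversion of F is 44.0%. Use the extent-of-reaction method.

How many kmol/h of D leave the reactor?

F reacted = 0.44 × 863 = 379.7 kmol/h; ν_F = −1, so ξ = 379.7/1 = 379.7 kmol/h.
Outlet amounts (n = n₀ + ν ξ):
  E: 894 − 1(379.7) = 514.3
  F: 863 − 1(379.7) = 483.3
  D: 0 + 2(379.7) = 759.4

759 kmol/h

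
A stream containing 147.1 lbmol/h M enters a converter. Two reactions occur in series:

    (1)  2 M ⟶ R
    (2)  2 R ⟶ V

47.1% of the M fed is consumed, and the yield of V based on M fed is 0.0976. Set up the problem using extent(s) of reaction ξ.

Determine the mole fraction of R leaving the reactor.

0.0604

Conversion of M: M consumed = 2ξ₁ = 0.471 × 147.1 → ξ₁ = 34.64 lbmol/h.
Yield of V: 1ξ₂ / 147.1 = 0.0976 → ξ₂ = 14.36 lbmol/h.
Outlet amounts (n = n₀ + Σ ν·ξ):
  M: 147.1 − 2(34.64) = 77.82
  R: 0 + 1(34.64) − 2(14.36) = 5.928
  V: 0 + 1(14.36) = 14.36
Total out = 98.1 lbmol/h; y_R = 5.928 / 98.1 = 0.06043.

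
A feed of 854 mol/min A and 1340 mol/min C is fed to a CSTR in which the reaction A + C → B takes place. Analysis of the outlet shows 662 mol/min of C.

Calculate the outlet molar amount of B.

For C: n = n₀ − 1ξ → 662 = 1340 − 1ξ, giving ξ = 678 mol/min.
Outlet amounts (n = n₀ + ν ξ):
  A: 854 − 1(678) = 176
  C: 1340 − 1(678) = 662
  B: 0 + 1(678) = 678

678 mol/min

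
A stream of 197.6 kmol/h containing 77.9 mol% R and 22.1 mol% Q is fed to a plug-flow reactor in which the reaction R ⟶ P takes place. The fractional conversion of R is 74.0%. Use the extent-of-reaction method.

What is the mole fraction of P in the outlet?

0.576

R reacted = 0.74 × 153.9 = 113.9 kmol/h; ν_R = −1, so ξ = 113.9/1 = 113.9 kmol/h.
Outlet amounts (n = n₀ + ν ξ):
  R: 153.9 − 1(113.9) = 40.02
  P: 0 + 1(113.9) = 113.9
  Q: 43.67 (inert)
Total out = 197.6 kmol/h; y_P = 113.9 / 197.6 = 0.5765.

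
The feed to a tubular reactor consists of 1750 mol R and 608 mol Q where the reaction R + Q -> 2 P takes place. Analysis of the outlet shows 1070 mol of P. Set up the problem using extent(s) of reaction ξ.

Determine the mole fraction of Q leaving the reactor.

0.031

For P: n = n₀ + 2ξ → 1070 = 0 + 2ξ, giving ξ = 535 mol.
Outlet amounts (n = n₀ + ν ξ):
  R: 1750 − 1(535) = 1215
  Q: 608 − 1(535) = 73
  P: 0 + 2(535) = 1070
Total out = 2358 mol; y_Q = 73 / 2358 = 0.03096.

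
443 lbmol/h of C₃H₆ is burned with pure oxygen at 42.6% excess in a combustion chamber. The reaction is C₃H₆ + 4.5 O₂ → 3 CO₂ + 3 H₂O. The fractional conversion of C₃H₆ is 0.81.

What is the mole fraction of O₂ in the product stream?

Stoichiometric O₂ = 4.5 × 443 = 1994 lbmol/h; O₂ fed = 1994 × 1.426 = 2843 lbmol/h.
Fuel reacted = 0.81 × 443 → ξ = 358.8 lbmol/h.
Outlet (n = n₀ + ν ξ):
  C₃H₆: 443 − 1(358.8) = 84.17
  O₂: 2843 − 4.5(358.8) = 1228
  CO₂: 0 + 3(358.8) = 1076
  H₂O: 0 + 3(358.8) = 1076
Total out = 3465 lbmol/h; y_O₂ = 1228 / 3465 = 0.3544.

0.354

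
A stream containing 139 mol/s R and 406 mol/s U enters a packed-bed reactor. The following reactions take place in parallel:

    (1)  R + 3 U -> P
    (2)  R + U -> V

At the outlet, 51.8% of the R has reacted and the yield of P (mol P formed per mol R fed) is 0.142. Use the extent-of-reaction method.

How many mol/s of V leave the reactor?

52.3 mol/s

Yield of P: 1ξ₁ / 139 = 0.142 → ξ₁ = 19.74 mol/s.
Conversion of R: 1ξ₁ + 1ξ₂ = 0.518 × 139 = 72 → ξ₂ = 52.26 mol/s.
Outlet amounts (n = n₀ + Σ ν·ξ):
  R: 139 − 1(19.74) − 1(52.26) = 67
  U: 406 − 3(19.74) − 1(52.26) = 294.5
  P: 0 + 1(19.74) = 19.74
  V: 0 + 1(52.26) = 52.26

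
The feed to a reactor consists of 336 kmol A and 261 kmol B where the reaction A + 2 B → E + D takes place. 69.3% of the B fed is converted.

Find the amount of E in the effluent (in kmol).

B reacted = 0.693 × 261 = 180.9 kmol; ν_B = −2, so ξ = 180.9/2 = 90.44 kmol.
Outlet amounts (n = n₀ + ν ξ):
  A: 336 − 1(90.44) = 245.6
  B: 261 − 2(90.44) = 80.13
  E: 0 + 1(90.44) = 90.44
  D: 0 + 1(90.44) = 90.44

90.4 kmol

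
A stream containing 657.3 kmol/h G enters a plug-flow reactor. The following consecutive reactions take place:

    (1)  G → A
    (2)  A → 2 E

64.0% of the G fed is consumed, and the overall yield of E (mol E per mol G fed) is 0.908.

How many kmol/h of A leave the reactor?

122 kmol/h

Conversion of G: G consumed = 1ξ₁ = 0.64 × 657.3 → ξ₁ = 420.7 kmol/h.
Yield of E: 2ξ₂ / 657.3 = 0.908 → ξ₂ = 298.4 kmol/h.
Outlet amounts (n = n₀ + Σ ν·ξ):
  G: 657.3 − 1(420.7) = 236.6
  A: 0 + 1(420.7) − 1(298.4) = 122.3
  E: 0 + 2(298.4) = 596.8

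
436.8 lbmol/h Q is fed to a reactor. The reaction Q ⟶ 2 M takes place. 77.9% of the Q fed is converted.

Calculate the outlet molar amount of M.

681 lbmol/h

Q reacted = 0.779 × 436.8 = 340.3 lbmol/h; ν_Q = −1, so ξ = 340.3/1 = 340.3 lbmol/h.
Outlet amounts (n = n₀ + ν ξ):
  Q: 436.8 − 1(340.3) = 96.53
  M: 0 + 2(340.3) = 680.5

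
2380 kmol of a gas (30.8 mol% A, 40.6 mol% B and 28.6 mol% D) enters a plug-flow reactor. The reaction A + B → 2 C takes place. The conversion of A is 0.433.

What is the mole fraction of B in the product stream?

A reacted = 0.433 × 733 = 317.4 kmol; ν_A = −1, so ξ = 317.4/1 = 317.4 kmol.
Outlet amounts (n = n₀ + ν ξ):
  A: 733 − 1(317.4) = 415.6
  B: 966.3 − 1(317.4) = 648.9
  C: 0 + 2(317.4) = 634.8
  D: 680.7 (inert)
Total out = 2380 kmol; y_B = 648.9 / 2380 = 0.2726.

0.273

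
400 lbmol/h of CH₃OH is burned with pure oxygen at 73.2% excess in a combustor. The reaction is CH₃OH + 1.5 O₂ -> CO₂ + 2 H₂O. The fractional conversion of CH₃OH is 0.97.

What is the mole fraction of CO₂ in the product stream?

Stoichiometric O₂ = 1.5 × 400 = 600 lbmol/h; O₂ fed = 600 × 1.732 = 1039 lbmol/h.
Fuel reacted = 0.97 × 400 → ξ = 388 lbmol/h.
Outlet (n = n₀ + ν ξ):
  CH₃OH: 400 − 1(388) = 12
  O₂: 1039 − 1.5(388) = 457.2
  CO₂: 0 + 1(388) = 388
  H₂O: 0 + 2(388) = 776
Total out = 1633 lbmol/h; y_CO₂ = 388 / 1633 = 0.2376.

0.238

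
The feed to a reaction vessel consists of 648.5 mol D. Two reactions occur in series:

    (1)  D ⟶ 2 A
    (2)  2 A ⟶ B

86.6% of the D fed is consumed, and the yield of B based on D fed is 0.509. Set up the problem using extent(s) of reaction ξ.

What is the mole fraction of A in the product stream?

0.526

Conversion of D: D consumed = 1ξ₁ = 0.866 × 648.5 → ξ₁ = 561.6 mol.
Yield of B: 1ξ₂ / 648.5 = 0.509 → ξ₂ = 330.1 mol.
Outlet amounts (n = n₀ + Σ ν·ξ):
  D: 648.5 − 1(561.6) = 86.9
  A: 0 + 2(561.6) − 2(330.1) = 463
  B: 0 + 1(330.1) = 330.1
Total out = 880 mol; y_A = 463 / 880 = 0.5262.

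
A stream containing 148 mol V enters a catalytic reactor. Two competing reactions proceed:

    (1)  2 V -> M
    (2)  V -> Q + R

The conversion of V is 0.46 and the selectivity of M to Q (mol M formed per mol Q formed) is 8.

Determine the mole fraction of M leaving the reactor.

Conversion of V: V consumed = 0.46 × 148 = 68.08 mol = 2ξ₁ + 1ξ₂.
Selectivity: 1ξ₁ / (1ξ₂) = 8 → ξ₁ = 8 ξ₂.
Substitute: (2·8 + 1) ξ₂ = 68.08 → ξ₂ = 4.005 mol, ξ₁ = 32.04 mol.
Outlet amounts (n = n₀ + Σ ν·ξ):
  V: 148 − 2(32.04) − 1(4.005) = 79.92
  M: 0 + 1(32.04) = 32.04
  Q: 0 + 1(4.005) = 4.005
  R: 0 + 1(4.005) = 4.005
Total out = 120 mol; y_M = 32.04 / 120 = 0.2671.

0.267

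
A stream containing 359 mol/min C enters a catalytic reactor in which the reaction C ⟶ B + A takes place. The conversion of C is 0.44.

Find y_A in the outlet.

C reacted = 0.44 × 359 = 158 mol/min; ν_C = −1, so ξ = 158/1 = 158 mol/min.
Outlet amounts (n = n₀ + ν ξ):
  C: 359 − 1(158) = 201
  B: 0 + 1(158) = 158
  A: 0 + 1(158) = 158
Total out = 517 mol/min; y_A = 158 / 517 = 0.3056.

0.306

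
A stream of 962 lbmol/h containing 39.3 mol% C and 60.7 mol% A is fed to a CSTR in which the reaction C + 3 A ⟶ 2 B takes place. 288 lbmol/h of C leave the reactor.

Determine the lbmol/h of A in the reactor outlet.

314 lbmol/h

For C: n = n₀ − 1ξ → 288 = 378.1 − 1ξ, giving ξ = 90.07 lbmol/h.
Outlet amounts (n = n₀ + ν ξ):
  C: 378.1 − 1(90.07) = 288
  A: 583.9 − 3(90.07) = 313.7
  B: 0 + 2(90.07) = 180.1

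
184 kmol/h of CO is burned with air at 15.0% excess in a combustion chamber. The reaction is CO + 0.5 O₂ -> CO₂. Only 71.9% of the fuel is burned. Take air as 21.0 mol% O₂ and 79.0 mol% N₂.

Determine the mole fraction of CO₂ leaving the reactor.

0.213

Stoichiometric O₂ = 0.5 × 184 = 92 kmol/h; O₂ fed = 92 × 1.150 = 105.8 kmol/h.
N₂ fed = 105.8 × 79/21 = 398 kmol/h.
Fuel reacted = 0.719 × 184 → ξ = 132.3 kmol/h.
Outlet (n = n₀ + ν ξ):
  CO: 184 − 1(132.3) = 51.7
  O₂: 105.8 − 0.5(132.3) = 39.65
  N₂: 398 (inert)
  CO₂: 0 + 1(132.3) = 132.3
Total out = 621.7 kmol/h; y_CO₂ = 132.3 / 621.7 = 0.2128.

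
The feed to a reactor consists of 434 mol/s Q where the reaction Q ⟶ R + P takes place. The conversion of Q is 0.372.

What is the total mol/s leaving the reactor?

Q reacted = 0.372 × 434 = 161.4 mol/s; ν_Q = −1, so ξ = 161.4/1 = 161.4 mol/s.
Outlet amounts (n = n₀ + ν ξ):
  Q: 434 − 1(161.4) = 272.6
  R: 0 + 1(161.4) = 161.4
  P: 0 + 1(161.4) = 161.4
Total out = 272.6 + 161.4 + 161.4 = 595.4 mol/s.

595 mol/s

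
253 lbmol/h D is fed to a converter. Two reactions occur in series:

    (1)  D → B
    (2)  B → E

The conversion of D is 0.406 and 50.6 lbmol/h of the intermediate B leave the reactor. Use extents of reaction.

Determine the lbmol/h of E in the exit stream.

52.1 lbmol/h

Conversion of D: D consumed = 1ξ₁ = 0.406 × 253 → ξ₁ = 102.7 lbmol/h.
B balance: n_B = 0 + 1ξ₁ − 1ξ₂ = 50.6 → ξ₂ = (1·102.7 − 50.6)/1 = 52.12 lbmol/h.
Outlet amounts (n = n₀ + Σ ν·ξ):
  D: 253 − 1(102.7) = 150.3
  B: 0 + 1(102.7) − 1(52.12) = 50.6
  E: 0 + 1(52.12) = 52.12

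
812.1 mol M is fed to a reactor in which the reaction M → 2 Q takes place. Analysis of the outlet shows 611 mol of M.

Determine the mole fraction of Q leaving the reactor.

0.397

For M: n = n₀ − 1ξ → 611 = 812.1 − 1ξ, giving ξ = 201.1 mol.
Outlet amounts (n = n₀ + ν ξ):
  M: 812.1 − 1(201.1) = 611
  Q: 0 + 2(201.1) = 402.2
Total out = 1013 mol; y_Q = 402.2 / 1013 = 0.397.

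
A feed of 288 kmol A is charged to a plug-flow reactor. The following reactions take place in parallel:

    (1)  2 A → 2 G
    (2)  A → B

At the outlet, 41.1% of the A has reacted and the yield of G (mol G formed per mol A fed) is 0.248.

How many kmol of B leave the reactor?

Yield of G: 2ξ₁ / 288 = 0.248 → ξ₁ = 35.71 kmol.
Conversion of A: 2ξ₁ + 1ξ₂ = 0.411 × 288 = 118.4 → ξ₂ = 46.94 kmol.
Outlet amounts (n = n₀ + Σ ν·ξ):
  A: 288 − 2(35.71) − 1(46.94) = 169.6
  G: 0 + 2(35.71) = 71.42
  B: 0 + 1(46.94) = 46.94

46.9 kmol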